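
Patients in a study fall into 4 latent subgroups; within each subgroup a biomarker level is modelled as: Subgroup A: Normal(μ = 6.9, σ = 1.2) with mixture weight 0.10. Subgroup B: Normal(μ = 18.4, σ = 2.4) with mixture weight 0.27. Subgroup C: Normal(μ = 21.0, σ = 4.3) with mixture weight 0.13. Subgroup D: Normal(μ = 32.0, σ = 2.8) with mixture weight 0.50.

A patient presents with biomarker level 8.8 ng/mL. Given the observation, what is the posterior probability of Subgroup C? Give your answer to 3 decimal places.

0.022

Apply Bayes' rule: the posterior for each component is proportional to its prior times its likelihood at x.
Evaluate each component's likelihood at the observed value:
  f_A = (1/(1.2·√(2π)))·exp(−(8.8−6.9)²/(2·1.2²)) = 0.332452·exp(-1.25347) = 0.0949189
  f_B = (1/(2.4·√(2π)))·exp(−(8.8−18.4)²/(2·2.4²)) = 0.166226·exp(-8.00000) = 5.57626e-05
  f_C = (1/(4.3·√(2π)))·exp(−(8.8−21.0)²/(2·4.3²)) = 0.092777·exp(-4.02488) = 0.00165752
  f_D = (1/(2.8·√(2π)))·exp(−(8.8−32.0)²/(2·2.8²)) = 0.142479·exp(-34.32653) = 1.76169e-16
Unnormalised posteriors:
  π_A·f_A = 0.10 × 0.0949189 = 0.00949189
  π_B·f_B = 0.27 × 5.57626e-05 = 1.50559e-05
  π_C·f_C = 0.13 × 0.00165752 = 0.000215478
  π_D·f_D = 0.50 × 1.76169e-16 = 8.80844e-17
Normaliser: 0.00949189 + 1.50559e-05 + 0.000215478 + 8.80844e-17 = 0.00972242
So the posterior for Subgroup C is 0.000215478 / 0.00972242 ≈ 0.022.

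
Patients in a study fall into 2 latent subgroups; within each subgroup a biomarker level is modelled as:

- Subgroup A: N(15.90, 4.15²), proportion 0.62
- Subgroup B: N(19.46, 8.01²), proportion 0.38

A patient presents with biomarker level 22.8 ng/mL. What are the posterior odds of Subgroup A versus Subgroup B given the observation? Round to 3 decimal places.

Posterior odds = (w_i f_i(x)) / (w_j f_j(x)); the normalising sum cancels.
Normal densities:
  L_A = (1/(4.15·√(2π)))·exp(−(22.8−15.90)²/(2·4.15²)) = 0.096131·exp(-1.38220) = 0.0241312
  L_B = (1/(8.01·√(2π)))·exp(−(22.8−19.46)²/(2·8.01²)) = 0.049806·exp(-0.08694) = 0.0456585
Posterior odds = (w_A·L_A) / (w_B·L_B) = (0.62·0.0241312) / (0.38·0.0456585) = 0.0149613 / 0.0173502 ≈ 0.862

0.862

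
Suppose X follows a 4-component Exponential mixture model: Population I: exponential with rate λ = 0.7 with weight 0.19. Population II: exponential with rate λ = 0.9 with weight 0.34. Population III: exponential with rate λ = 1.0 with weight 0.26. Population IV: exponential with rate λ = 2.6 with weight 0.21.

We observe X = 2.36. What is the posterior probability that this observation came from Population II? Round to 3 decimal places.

P(component k | x) = w_k·f_k(x) / marginal(x), where marginal(x) = Σ_j w_j·f_j(x).
Component likelihoods at x = 2.36:
  p_I = 0.134166
  p_II = 0.107597
  p_III = 0.0944202
  p_IV = 0.00562526
Prior × likelihood for each component:
  w_I·p_I = 0.19 × 0.134166 = 0.0254916
  w_II·p_II = 0.34 × 0.107597 = 0.0365831
  w_III·p_III = 0.26 × 0.0944202 = 0.0245493
  w_IV·p_IV = 0.21 × 0.00562526 = 0.0011813
Normaliser: 0.0254916 + 0.0365831 + 0.0245493 + 0.0011813 = 0.0878052
Responsibility of Population II: 0.0365831 / 0.0878052 ≈ 0.417

0.417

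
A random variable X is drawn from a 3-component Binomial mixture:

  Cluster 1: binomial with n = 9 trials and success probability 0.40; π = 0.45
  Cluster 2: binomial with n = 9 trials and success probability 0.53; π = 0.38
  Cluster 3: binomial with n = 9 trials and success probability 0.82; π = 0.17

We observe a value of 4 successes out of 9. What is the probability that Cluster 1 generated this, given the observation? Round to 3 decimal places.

By Bayes' theorem, P(k | x) = P(Z=k) f_k(x) / Σ_j P(Z=j) f_j(x).
Component likelihoods at x = 4 successes out of 9:
  L_1 = 0.250823
  L_2 = 0.228015
  L_3 = 0.0107644
Multiply by the mixture weights:
  P(Z=1)·L_1 = 0.45 × 0.250823 = 0.11287
  P(Z=2)·L_2 = 0.38 × 0.228015 = 0.0866457
  P(Z=3)·L_3 = 0.17 × 0.0107644 = 0.00182994
Denominator: 0.11287 + 0.0866457 + 0.00182994 = 0.201346
P(Cluster 1 | data) ≈ 0.561

0.561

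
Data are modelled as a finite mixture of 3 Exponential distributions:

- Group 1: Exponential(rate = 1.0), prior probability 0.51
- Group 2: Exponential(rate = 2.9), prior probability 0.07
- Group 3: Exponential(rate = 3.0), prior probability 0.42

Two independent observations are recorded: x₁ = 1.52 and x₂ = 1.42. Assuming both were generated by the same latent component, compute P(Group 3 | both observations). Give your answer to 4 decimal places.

0.0202

Posterior ∝ prior × likelihood, so P(k | x) ∝ π_k f_k(x); normalise over all components.
Since both observations come from the same component, the likelihood for component k is f_k(x₁)·f_k(x₂).
  p_1 = [0.218712] × [0.241714] = 0.0528657
  p_2 = [0.0353206] × [0.0472034] = 0.00166725
  p_3 = [0.0313862] × [0.0423669] = 0.00132974
Prior × likelihood for each component:
  π_1·p_1 = 0.51 × 0.0528657 = 0.0269615
  π_2·p_2 = 0.07 × 0.00166725 = 0.000116708
  π_3·p_3 = 0.42 × 0.00132974 = 0.000558489
Evidence: 0.0269615 + 0.000116708 + 0.000558489 = 0.0276367
So the posterior for Group 3 is 0.000558489 / 0.0276367 ≈ 0.0202.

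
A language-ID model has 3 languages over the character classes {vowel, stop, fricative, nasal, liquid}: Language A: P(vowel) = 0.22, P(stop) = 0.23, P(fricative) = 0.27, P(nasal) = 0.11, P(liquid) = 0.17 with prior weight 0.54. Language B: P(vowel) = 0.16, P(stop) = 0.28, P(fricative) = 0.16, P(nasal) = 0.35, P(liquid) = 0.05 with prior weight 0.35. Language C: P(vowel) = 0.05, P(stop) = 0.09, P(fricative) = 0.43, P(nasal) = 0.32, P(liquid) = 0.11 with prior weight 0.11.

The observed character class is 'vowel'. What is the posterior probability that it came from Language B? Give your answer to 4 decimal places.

0.3106

Posterior ∝ prior × likelihood, so P(k | x) ∝ w_k f_k(x); normalise over all components.
Component likelihoods at x = 'vowel':
  p_A = 0.22
  p_B = 0.16
  p_C = 0.05
Multiply by the mixture weights:
  w_A·p_A = 0.54 × 0.22 = 0.1188
  w_B·p_B = 0.35 × 0.16 = 0.056
  w_C·p_C = 0.11 × 0.05 = 0.0055
Normaliser: 0.1188 + 0.056 + 0.0055 = 0.1803
So the posterior for Language B is 0.056 / 0.1803 ≈ 0.3106.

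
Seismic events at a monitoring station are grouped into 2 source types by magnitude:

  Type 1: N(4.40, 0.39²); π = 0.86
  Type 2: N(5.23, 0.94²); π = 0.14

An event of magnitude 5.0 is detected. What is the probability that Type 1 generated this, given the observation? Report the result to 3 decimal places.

Posterior ∝ prior × likelihood, so P(k | x) ∝ π_k f_k(x); normalise over all components.
Evaluate each component's likelihood at the observed value:
  p_1 = (1/(0.39·√(2π)))·exp(−(5.0−4.40)²/(2·0.39²)) = 1.022929·exp(-1.18343) = 0.313247
  p_2 = (1/(0.94·√(2π)))·exp(−(5.0−5.23)²/(2·0.94²)) = 0.424407·exp(-0.02993) = 0.411891
Multiply by the mixture weights:
  π_1·p_1 = 0.86 × 0.313247 = 0.269393
  π_2·p_2 = 0.14 × 0.411891 = 0.0576647
Normaliser: 0.269393 + 0.0576647 = 0.327057
P(Type 1 | x) = 0.269393 / 0.327057 ≈ 0.824

0.824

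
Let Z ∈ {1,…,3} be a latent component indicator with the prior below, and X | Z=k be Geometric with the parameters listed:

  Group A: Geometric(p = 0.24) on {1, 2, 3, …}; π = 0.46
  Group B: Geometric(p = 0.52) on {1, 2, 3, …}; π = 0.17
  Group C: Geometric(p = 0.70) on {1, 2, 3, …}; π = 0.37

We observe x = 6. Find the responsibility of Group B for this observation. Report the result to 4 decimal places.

0.0730

By Bayes' theorem, P(k | x) = w_k f_k(x) / Σ_j w_j f_j(x).
Evaluate each component's likelihood at the observed value:
  f_A = 0.0608526
  f_B = 0.0132498
  f_C = 0.001701
Unnormalised posteriors:
  w_A·f_A = 0.46 × 0.0608526 = 0.0279922
  w_B·f_B = 0.17 × 0.0132498 = 0.00225247
  w_C·f_C = 0.37 × 0.001701 = 0.00062937
Sum: 0.0279922 + 0.00225247 + 0.00062937 = 0.030874
So the posterior for Group B is 0.00225247 / 0.030874 ≈ 0.0730.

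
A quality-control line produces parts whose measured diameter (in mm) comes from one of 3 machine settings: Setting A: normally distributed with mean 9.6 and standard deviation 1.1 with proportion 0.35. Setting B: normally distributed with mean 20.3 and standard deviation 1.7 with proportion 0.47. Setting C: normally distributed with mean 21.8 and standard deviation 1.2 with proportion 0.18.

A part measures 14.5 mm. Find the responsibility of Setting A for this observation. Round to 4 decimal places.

0.0187

Apply Bayes' rule: the posterior for each component is proportional to its prior times its likelihood at x.
Component likelihoods at x = 14.5 mm:
  p_A = (1/(1.1·√(2π)))·exp(−(14.5−9.6)²/(2·1.1²)) = 0.362675·exp(-9.92149) = 1.78103e-05
  p_B = (1/(1.7·√(2π)))·exp(−(14.5−20.3)²/(2·1.7²)) = 0.234672·exp(-5.82007) = 0.000696365
  p_C = (1/(1.2·√(2π)))·exp(−(14.5−21.8)²/(2·1.2²)) = 0.332452·exp(-18.50347) = 3.06036e-09
Prior × likelihood for each component:
  π_A·p_A = 0.35 × 1.78103e-05 = 6.23359e-06
  π_B·p_B = 0.47 × 0.000696365 = 0.000327292
  π_C·p_C = 0.18 × 3.06036e-09 = 5.50865e-10
Normaliser: 6.23359e-06 + 0.000327292 + 5.50865e-10 = 0.000333526
So the posterior for Setting A is 6.23359e-06 / 0.000333526 ≈ 0.0187.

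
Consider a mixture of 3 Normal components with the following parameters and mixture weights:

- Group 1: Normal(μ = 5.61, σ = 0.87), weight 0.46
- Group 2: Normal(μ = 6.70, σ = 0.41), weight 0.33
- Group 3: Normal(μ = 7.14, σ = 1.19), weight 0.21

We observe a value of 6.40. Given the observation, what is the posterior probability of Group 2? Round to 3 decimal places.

Posterior ∝ prior × likelihood, so P(k | x) ∝ π_k f_k(x); normalise over all components.
Component likelihoods at x = 6.40:
  L_1 = (1/(0.87·√(2π)))·exp(−(6.40−5.61)²/(2·0.87²)) = 0.458554·exp(-0.41227) = 0.303629
  L_2 = (1/(0.41·√(2π)))·exp(−(6.40−6.70)²/(2·0.41²)) = 0.973030·exp(-0.26770) = 0.744503
  L_3 = (1/(1.19·√(2π)))·exp(−(6.40−7.14)²/(2·1.19²)) = 0.335246·exp(-0.19335) = 0.276308
Multiply by the mixture weights:
  π_1·L_1 = 0.46 × 0.303629 = 0.139669
  π_2·L_2 = 0.33 × 0.744503 = 0.245686
  π_3·L_3 = 0.21 × 0.276308 = 0.0580246
Marginal: 0.139669 + 0.245686 + 0.0580246 = 0.44338
So the posterior for Group 2 is 0.245686 / 0.44338 ≈ 0.554.

0.554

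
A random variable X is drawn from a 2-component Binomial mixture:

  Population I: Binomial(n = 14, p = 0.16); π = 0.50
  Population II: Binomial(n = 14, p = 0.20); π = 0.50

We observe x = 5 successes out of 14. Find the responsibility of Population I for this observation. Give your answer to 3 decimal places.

0.337

P(component k | x) = π_k·f_k(x) / marginal(x), where marginal(x) = Σ_j π_j·f_j(x).
Evaluate each component's likelihood at the observed value:
  L_I = C(14,5)·0.16^5·0.84^9 = 2002·0.000104858·0.208216 = 0.0437097
  L_II = C(14,5)·0.20^5·0.80^9 = 2002·0.00032·0.134218 = 0.0859852
Prior × likelihood for each component:
  π_I·L_I = 0.50 × 0.0437097 = 0.0218548
  π_II·L_II = 0.50 × 0.0859852 = 0.0429926
Sum: 0.0218548 + 0.0429926 = 0.0648475
P(Population I | the observation) ≈ 0.337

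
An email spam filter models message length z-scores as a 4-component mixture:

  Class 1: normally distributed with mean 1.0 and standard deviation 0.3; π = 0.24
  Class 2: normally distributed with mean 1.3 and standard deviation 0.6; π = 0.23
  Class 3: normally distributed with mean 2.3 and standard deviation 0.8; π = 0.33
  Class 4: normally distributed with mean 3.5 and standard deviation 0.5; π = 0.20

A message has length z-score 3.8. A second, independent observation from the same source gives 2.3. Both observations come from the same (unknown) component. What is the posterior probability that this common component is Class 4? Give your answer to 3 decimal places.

By Bayes' theorem, P(k | x) = π_k f_k(x) / Σ_j π_j f_j(x).
Since both observations come from the same component, the likelihood for component k is f_k(x₁)·f_k(x₂).
  L_1 = [1.61381e-19] × [0.000111236] = 1.79514e-23
  L_2 = [0.000112938] × [0.165795] = 1.87246e-05
  L_3 = [0.0859828] × [0.498678] = 0.0428777
  L_4 = [0.666449] × [0.0447891] = 0.0298496
Multiply by the mixture weights:
  π_1·L_1 = 0.24 × 1.79514e-23 = 4.30833e-24
  π_2·L_2 = 0.23 × 1.87246e-05 = 4.30667e-06
  π_3·L_3 = 0.33 × 0.0428777 = 0.0141497
  π_4·L_4 = 0.20 × 0.0298496 = 0.00596993
Normaliser: 4.30833e-24 + 4.30667e-06 + 0.0141497 + 0.00596993 = 0.0201239
P(Class 4 | data) ≈ 0.297

0.297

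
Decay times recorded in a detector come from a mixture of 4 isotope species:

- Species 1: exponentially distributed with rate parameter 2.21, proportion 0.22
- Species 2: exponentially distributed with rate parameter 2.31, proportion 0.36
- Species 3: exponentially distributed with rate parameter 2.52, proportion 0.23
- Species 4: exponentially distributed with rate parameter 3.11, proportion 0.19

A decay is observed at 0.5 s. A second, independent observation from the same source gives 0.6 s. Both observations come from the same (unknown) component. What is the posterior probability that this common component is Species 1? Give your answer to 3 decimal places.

0.238

The responsibility of component k is π_k f_k(x) divided by Σ_j π_j f_j(x).
Since both observations come from the same component, the likelihood for component k is f_k(x₁)·f_k(x₂).
  p_1 = [2.21·e^(−2.21·0.5) = 2.21·e^(−1.1050) = 0.731976] × [0.586837] = 0.429551
  p_2 = [2.31·e^(−2.31·0.5) = 2.31·e^(−1.1550) = 0.727783] × [0.57767] = 0.420418
  p_3 = [2.52·e^(−2.52·0.5) = 2.52·e^(−1.2600) = 0.714808] × [0.555581] = 0.397134
  p_4 = [3.11·e^(−3.11·0.5) = 3.11·e^(−1.5550) = 0.656799] × [0.481246] = 0.316082
Weight by the priors:
  π_1·p_1 = 0.22 × 0.429551 = 0.0945012
  π_2·p_2 = 0.36 × 0.420418 = 0.151351
  π_3·p_3 = 0.23 × 0.397134 = 0.0913408
  π_4·p_4 = 0.19 × 0.316082 = 0.0600555
Normaliser: 0.0945012 + 0.151351 + 0.0913408 + 0.0600555 = 0.397248
So the posterior for Species 1 is 0.0945012 / 0.397248 ≈ 0.238.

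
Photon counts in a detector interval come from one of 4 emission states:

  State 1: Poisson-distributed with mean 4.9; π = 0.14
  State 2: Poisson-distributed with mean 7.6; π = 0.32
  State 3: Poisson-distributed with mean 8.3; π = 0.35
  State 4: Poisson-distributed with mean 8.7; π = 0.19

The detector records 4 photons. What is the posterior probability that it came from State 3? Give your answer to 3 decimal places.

P(component k | x) = π_k·f_k(x) / marginal(x), where marginal(x) = Σ_j π_j·f_j(x).
Component likelihoods at x = 4 photons:
  p_1 = e^(−4.9)·4.9^4/4! = 0.178867
  p_2 = e^(−7.6)·7.6^4/4! = 0.0695673
  p_3 = e^(−8.3)·8.3^4/4! = 0.0491425
  p_4 = e^(−8.7)·8.7^4/4! = 0.0397653
Weight by the priors:
  π_1·p_1 = 0.14 × 0.178867 = 0.0250414
  π_2·p_2 = 0.32 × 0.0695673 = 0.0222615
  π_3·p_3 = 0.35 × 0.0491425 = 0.0171999
  π_4·p_4 = 0.19 × 0.0397653 = 0.0075554
Sum: 0.0250414 + 0.0222615 + 0.0171999 + 0.0075554 = 0.0720582
Responsibility of State 3: 0.0171999 / 0.0720582 ≈ 0.239

0.239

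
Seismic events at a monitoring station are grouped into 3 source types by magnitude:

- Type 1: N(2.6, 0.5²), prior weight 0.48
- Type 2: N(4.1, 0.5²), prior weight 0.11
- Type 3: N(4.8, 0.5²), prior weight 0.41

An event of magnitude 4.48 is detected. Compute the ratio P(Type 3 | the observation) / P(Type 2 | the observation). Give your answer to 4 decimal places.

Posterior odds = (π_i f_i(x)) / (π_j f_j(x)); the normalising sum cancels.
Evaluate each component's likelihood at the observed value:
  p_1 = (1/(0.5·√(2π)))·exp(−(4.48−2.6)²/(2·0.5²)) = 0.797885·exp(-7.06880) = 0.000679202
  p_2 = (1/(0.5·√(2π)))·exp(−(4.48−4.1)²/(2·0.5²)) = 0.797885·exp(-0.28880) = 0.597745
  p_3 = (1/(0.5·√(2π)))·exp(−(4.48−4.8)²/(2·0.5²)) = 0.797885·exp(-0.20480) = 0.650125
0.266551 / 0.0657519 ≈ 4.0539

4.0539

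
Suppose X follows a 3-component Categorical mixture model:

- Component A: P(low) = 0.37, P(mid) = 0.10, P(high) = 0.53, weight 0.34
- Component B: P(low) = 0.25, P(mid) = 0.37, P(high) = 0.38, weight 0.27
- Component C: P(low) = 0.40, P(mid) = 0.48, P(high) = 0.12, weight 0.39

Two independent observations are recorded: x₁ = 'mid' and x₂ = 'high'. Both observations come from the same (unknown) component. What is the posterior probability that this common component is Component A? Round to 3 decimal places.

The responsibility of component k is w_k f_k(x) divided by Σ_j w_j f_j(x).
Since both observations come from the same component, the likelihood for component k is f_k(x₁)·f_k(x₂).
  L_A = [0.1] × [0.53] = 0.053
  L_B = [0.37] × [0.38] = 0.1406
  L_C = [0.48] × [0.12] = 0.0576
Weight by the priors:
  w_A·L_A = 0.34 × 0.053 = 0.01802
  w_B·L_B = 0.27 × 0.1406 = 0.037962
  w_C·L_C = 0.39 × 0.0576 = 0.022464
Normaliser: 0.01802 + 0.037962 + 0.022464 = 0.078446
P(Component A | x) = 0.01802 / 0.078446 ≈ 0.230

0.230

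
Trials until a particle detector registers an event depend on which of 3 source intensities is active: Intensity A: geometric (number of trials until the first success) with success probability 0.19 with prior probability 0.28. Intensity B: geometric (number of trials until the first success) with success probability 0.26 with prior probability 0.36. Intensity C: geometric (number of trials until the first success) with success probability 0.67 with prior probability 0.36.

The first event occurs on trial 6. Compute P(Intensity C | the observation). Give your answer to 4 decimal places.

By Bayes' theorem, P(k | x) = w_k f_k(x) / Σ_j w_j f_j(x).
Geometric probabilities:
  f_A = 0.19·(1−0.19)^5 = 0.19·0.348678 = 0.0662489
  f_B = 0.26·(1−0.26)^5 = 0.26·0.221901 = 0.0576942
  f_C = 0.67·(1−0.67)^5 = 0.67·0.00391354 = 0.00262207
Multiply by the mixture weights:
  w_A·f_A = 0.28 × 0.0662489 = 0.0185497
  w_B·f_B = 0.36 × 0.0576942 = 0.0207699
  w_C·f_C = 0.36 × 0.00262207 = 0.000943946
Denominator: 0.0185497 + 0.0207699 + 0.000943946 = 0.0402635
P(Intensity C | 6) ≈ 0.0234

0.0234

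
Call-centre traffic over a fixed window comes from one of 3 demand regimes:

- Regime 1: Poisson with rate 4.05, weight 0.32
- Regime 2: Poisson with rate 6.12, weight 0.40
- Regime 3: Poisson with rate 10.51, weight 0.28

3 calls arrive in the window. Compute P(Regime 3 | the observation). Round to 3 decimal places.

By Bayes' theorem, P(k | x) = P(Z=k) f_k(x) / Σ_j P(Z=j) f_j(x).
Component likelihoods at x = 3 calls:
  p_1 = 0.192895
  p_2 = 0.0839887
  p_3 = 0.00527499
Multiply by the mixture weights:
  P(Z=1)·p_1 = 0.32 × 0.192895 = 0.0617264
  P(Z=2)·p_2 = 0.40 × 0.0839887 = 0.0335955
  P(Z=3)·p_3 = 0.28 × 0.00527499 = 0.001477
Sum: 0.0617264 + 0.0335955 + 0.001477 = 0.0967989
P(Regime 3 | data) = 0.001477 / 0.0967989 ≈ 0.015

0.015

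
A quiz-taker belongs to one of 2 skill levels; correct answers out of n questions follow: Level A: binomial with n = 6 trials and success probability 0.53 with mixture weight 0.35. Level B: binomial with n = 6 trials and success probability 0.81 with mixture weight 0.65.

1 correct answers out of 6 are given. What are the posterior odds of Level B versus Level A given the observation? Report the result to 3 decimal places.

0.031

Posterior odds = (P(Z=i) f_i(x)) / (P(Z=j) f_j(x)); the normalising sum cancels.
Binomial probabilities:
  f_A = C(6,1)·0.53^1·0.47^5 = 6·0.53·0.0229345 = 0.0729317
  f_B = C(6,1)·0.81^1·0.19^5 = 6·0.81·0.00024761 = 0.00120338
0.0007822 / 0.0255261 ≈ 0.031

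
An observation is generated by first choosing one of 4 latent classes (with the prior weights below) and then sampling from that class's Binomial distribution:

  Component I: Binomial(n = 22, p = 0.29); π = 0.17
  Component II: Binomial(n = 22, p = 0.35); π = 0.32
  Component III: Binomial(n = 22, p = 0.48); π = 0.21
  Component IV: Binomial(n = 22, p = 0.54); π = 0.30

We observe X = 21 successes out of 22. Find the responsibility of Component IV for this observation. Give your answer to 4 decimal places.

0.9373

The responsibility of component k is w_k f_k(x) divided by Σ_j w_j f_j(x).
Evaluate each component's likelihood at the observed value:
  L_I = C(22,21)·0.29^21·0.71^1 = 22·5.13284e-12·0.71 = 8.0175e-11
  L_II = C(22,21)·0.35^21·0.65^1 = 22·2.66335e-10·0.65 = 3.8086e-09
  L_III = C(22,21)·0.48^21·0.52^1 = 22·2.02333e-07·0.52 = 2.31469e-06
  L_IV = C(22,21)·0.54^21·0.46^1 = 22·2.40032e-06·0.46 = 2.42912e-05
Multiply by the mixture weights:
  w_I·L_I = 0.17 × 8.0175e-11 = 1.36298e-11
  w_II·L_II = 0.32 × 3.8086e-09 = 1.21875e-09
  w_III·L_III = 0.21 × 2.31469e-06 = 4.86084e-07
  w_IV·L_IV = 0.30 × 2.42912e-05 = 7.28737e-06
Marginal: 1.36298e-11 + 1.21875e-09 + 4.86084e-07 + 7.28737e-06 = 7.77468e-06
P(Component IV | the observation) ≈ 0.9373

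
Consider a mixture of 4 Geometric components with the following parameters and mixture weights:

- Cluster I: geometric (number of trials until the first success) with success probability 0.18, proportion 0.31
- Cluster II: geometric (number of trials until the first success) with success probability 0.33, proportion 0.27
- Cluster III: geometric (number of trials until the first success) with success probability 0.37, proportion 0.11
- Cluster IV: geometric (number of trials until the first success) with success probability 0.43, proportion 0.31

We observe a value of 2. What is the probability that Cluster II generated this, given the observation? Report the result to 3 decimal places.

The responsibility of component k is w_k f_k(x) divided by Σ_j w_j f_j(x).
Evaluate each component's likelihood at the observed value:
  p_I = 0.1476
  p_II = 0.2211
  p_III = 0.2331
  p_IV = 0.2451
Weight by the priors:
  w_I·p_I = 0.31 × 0.1476 = 0.045756
  w_II·p_II = 0.27 × 0.2211 = 0.059697
  w_III·p_III = 0.11 × 0.2331 = 0.025641
  w_IV·p_IV = 0.31 × 0.2451 = 0.075981
Denominator: 0.045756 + 0.059697 + 0.025641 + 0.075981 = 0.207075
P(Cluster II | the observation) ≈ 0.288

0.288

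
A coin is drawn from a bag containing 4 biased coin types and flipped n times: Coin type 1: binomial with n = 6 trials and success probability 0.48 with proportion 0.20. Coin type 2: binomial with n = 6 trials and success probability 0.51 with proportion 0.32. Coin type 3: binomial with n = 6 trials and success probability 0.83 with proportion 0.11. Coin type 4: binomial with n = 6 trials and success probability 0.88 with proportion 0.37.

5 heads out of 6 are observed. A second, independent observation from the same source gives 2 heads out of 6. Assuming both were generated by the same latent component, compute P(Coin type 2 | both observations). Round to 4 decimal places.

P(component k | x) = P(Z=k)·f_k(x) / marginal(x), where marginal(x) = Σ_j P(Z=j)·f_j(x).
Since both observations come from the same component, the likelihood for component k is f_k(x₁)·f_k(x₂).
  f_1 = [C(6,5)·0.48^5·0.52^1 = 6·0.0254804·0.52 = 0.0794988] × [0.252689] = 0.0200885
  f_2 = [C(6,5)·0.51^5·0.49^1 = 6·0.0345025·0.49 = 0.101437] × [0.224914] = 0.0228147
  f_3 = [C(6,5)·0.83^5·0.17^1 = 6·0.393904·0.17 = 0.401782] × [0.00863064] = 0.00346764
  f_4 = [C(6,5)·0.88^5·0.12^1 = 6·0.527732·0.12 = 0.379967] × [0.00240869] = 0.000915224
Multiply by the mixture weights:
  P(Z=1)·f_1 = 0.20 × 0.0200885 = 0.0040177
  P(Z=2)·f_2 = 0.32 × 0.0228147 = 0.00730069
  P(Z=3)·f_3 = 0.11 × 0.00346764 = 0.00038144
  P(Z=4)·f_4 = 0.37 × 0.000915224 = 0.000338633
Normaliser: 0.0040177 + 0.00730069 + 0.00038144 + 0.000338633 = 0.0120385
P(Coin type 2 | x₁, x₂) ≈ 0.6064

0.6064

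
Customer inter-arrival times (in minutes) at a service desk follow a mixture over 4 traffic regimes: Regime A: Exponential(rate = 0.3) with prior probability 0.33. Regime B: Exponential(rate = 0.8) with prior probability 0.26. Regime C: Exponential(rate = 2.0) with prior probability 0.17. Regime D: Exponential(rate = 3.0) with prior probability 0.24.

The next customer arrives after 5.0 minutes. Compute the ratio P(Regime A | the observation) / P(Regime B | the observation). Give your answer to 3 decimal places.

The posterior odds equal the prior odds times the likelihood ratio: (π_i/π_j)·(f_i(x)/f_j(x)).
Component likelihoods at x = 5.0 minutes:
  L_A = 0.3·e^(−0.3·5.0) = 0.3·e^(−1.5000) = 0.066939
  L_B = 0.8·e^(−0.8·5.0) = 0.8·e^(−4.0000) = 0.0146525
  L_C = 2.0·e^(−2.0·5.0) = 2.0·e^(−10.0000) = 9.07999e-05
  L_D = 3.0·e^(−3.0·5.0) = 3.0·e^(−15.0000) = 9.17707e-07
Odds = (0.33/0.26) × (0.066939/0.0146525) = 1.26923 × 4.56844 ≈ 5.798

5.798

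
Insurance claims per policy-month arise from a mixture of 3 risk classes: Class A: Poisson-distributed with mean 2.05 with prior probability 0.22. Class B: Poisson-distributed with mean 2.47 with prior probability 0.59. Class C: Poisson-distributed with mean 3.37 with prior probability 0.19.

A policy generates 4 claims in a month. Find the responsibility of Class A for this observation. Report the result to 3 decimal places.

The responsibility of component k is P(Z=k) f_k(x) divided by Σ_j P(Z=j) f_j(x).
Poisson probabilities:
  L_A = e^(−2.05)·2.05^4/4! = 0.0947328
  L_B = e^(−2.47)·2.47^4/4! = 0.13118
  L_C = e^(−3.37)·3.37^4/4! = 0.184814
Prior × likelihood for each component:
  P(Z=A)·L_A = 0.22 × 0.0947328 = 0.0208412
  P(Z=B)·L_B = 0.59 × 0.13118 = 0.0773965
  P(Z=C)·L_C = 0.19 × 0.184814 = 0.0351147
Evidence: 0.0208412 + 0.0773965 + 0.0351147 = 0.133352
So the posterior for Class A is 0.0208412 / 0.133352 ≈ 0.156.

0.156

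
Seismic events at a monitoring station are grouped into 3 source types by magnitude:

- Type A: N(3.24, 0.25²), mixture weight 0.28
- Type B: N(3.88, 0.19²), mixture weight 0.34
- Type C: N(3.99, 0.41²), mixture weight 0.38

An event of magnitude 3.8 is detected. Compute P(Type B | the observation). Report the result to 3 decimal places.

0.639

P(component k | x) = P(Z=k)·f_k(x) / marginal(x), where marginal(x) = Σ_j P(Z=j)·f_j(x).
Normal densities:
  f_A = (1/(0.25·√(2π)))·exp(−(3.8−3.24)²/(2·0.25²)) = 1.595769·exp(-2.50880) = 0.129841
  f_B = (1/(0.19·√(2π)))·exp(−(3.8−3.88)²/(2·0.19²)) = 2.099696·exp(-0.08864) = 1.92158
  f_C = (1/(0.41·√(2π)))·exp(−(3.8−3.99)²/(2·0.41²)) = 0.973030·exp(-0.10738) = 0.873963
Multiply by the mixture weights:
  P(Z=A)·f_A = 0.28 × 0.129841 = 0.0363555
  P(Z=B)·f_B = 0.34 × 1.92158 = 0.653339
  P(Z=C)·f_C = 0.38 × 0.873963 = 0.332106
Evidence: 0.0363555 + 0.653339 + 0.332106 = 1.0218
Responsibility of Type B: 0.653339 / 1.0218 ≈ 0.639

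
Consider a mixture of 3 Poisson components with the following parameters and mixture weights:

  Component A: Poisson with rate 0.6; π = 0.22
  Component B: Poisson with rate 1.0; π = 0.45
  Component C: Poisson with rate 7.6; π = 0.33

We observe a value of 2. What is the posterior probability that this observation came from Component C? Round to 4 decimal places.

The responsibility of component k is P(Z=k) f_k(x) divided by Σ_j P(Z=j) f_j(x).
Component likelihoods at x = 2:
  p_A = 0.0987861
  p_B = 0.18394
  p_C = 0.014453
Weight by the priors:
  P(Z=A)·p_A = 0.22 × 0.0987861 = 0.0217329
  P(Z=B)·p_B = 0.45 × 0.18394 = 0.0827729
  P(Z=C)·p_C = 0.33 × 0.014453 = 0.0047695
Sum: 0.0217329 + 0.0827729 + 0.0047695 = 0.109275
Responsibility of Component C: 0.0047695 / 0.109275 ≈ 0.0436

0.0436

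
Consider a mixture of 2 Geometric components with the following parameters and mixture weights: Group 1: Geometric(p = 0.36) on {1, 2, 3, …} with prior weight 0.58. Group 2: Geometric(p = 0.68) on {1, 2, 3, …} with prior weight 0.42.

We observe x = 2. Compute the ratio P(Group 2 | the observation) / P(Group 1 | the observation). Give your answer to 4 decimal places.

Posterior odds = (P(Z=i) f_i(x)) / (P(Z=j) f_j(x)); the normalising sum cancels.
Component likelihoods at x = 2:
  L_1 = 0.36·(1−0.36)^1 = 0.36·0.64 = 0.2304
  L_2 = 0.68·(1−0.68)^1 = 0.68·0.32 = 0.2176
Posterior odds = (P(Z=2)·L_2) / (P(Z=1)·L_1) = (0.42·0.2176) / (0.58·0.2304) = 0.091392 / 0.133632 ≈ 0.6839

0.6839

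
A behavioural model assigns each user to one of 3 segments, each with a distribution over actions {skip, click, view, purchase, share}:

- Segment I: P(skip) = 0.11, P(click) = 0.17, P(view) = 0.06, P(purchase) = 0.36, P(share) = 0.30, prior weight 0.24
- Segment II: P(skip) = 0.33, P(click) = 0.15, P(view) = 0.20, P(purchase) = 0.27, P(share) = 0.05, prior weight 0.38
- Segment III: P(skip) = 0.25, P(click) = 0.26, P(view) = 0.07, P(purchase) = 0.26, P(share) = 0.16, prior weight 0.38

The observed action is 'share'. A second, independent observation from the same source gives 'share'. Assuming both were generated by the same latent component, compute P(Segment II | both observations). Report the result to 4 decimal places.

Posterior ∝ prior × likelihood, so P(k | x) ∝ π_k f_k(x); normalise over all components.
Since both observations come from the same component, the likelihood for component k is f_k(x₁)·f_k(x₂).
  p_I = [0.3] × [0.3] = 0.09
  p_II = [0.05] × [0.05] = 0.0025
  p_III = [0.16] × [0.16] = 0.0256
Unnormalised posteriors:
  π_I·p_I = 0.24 × 0.09 = 0.0216
  π_II·p_II = 0.38 × 0.0025 = 0.00095
  π_III·p_III = 0.38 × 0.0256 = 0.009728
Denominator: 0.0216 + 0.00095 + 0.009728 = 0.032278
P(Segment II | data) = 0.00095 / 0.032278 ≈ 0.0294

0.0294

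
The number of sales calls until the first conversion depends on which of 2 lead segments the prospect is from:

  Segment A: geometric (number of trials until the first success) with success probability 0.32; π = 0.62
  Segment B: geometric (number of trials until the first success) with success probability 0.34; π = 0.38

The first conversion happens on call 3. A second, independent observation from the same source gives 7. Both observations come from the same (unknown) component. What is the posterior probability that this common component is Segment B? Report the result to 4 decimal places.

P(component k | x) = w_k·f_k(x) / marginal(x), where marginal(x) = Σ_j w_j·f_j(x).
Since both observations come from the same component, the likelihood for component k is f_k(x₁)·f_k(x₂).
  L_A = [0.147968] × [0.0316376] = 0.00468135
  L_B = [0.148104] × [0.0281023] = 0.00416207
Unnormalised posteriors:
  w_A·L_A = 0.62 × 0.00468135 = 0.00290244
  w_B·L_B = 0.38 × 0.00416207 = 0.00158159
Marginal: 0.00290244 + 0.00158159 = 0.00448402
So the posterior for Segment B is 0.00158159 / 0.00448402 ≈ 0.3527.

0.3527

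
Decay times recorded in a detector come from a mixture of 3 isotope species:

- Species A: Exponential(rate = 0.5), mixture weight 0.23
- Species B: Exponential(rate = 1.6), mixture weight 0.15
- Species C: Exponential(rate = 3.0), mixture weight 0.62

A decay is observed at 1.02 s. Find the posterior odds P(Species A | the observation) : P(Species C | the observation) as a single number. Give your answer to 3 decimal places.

Since P(k|x) ∝ π_k f_k(x), the posterior odds are π_i f_i(x) / (π_j f_j(x)).
Exponential densities:
  f_A = 0.5·e^(−0.5·1.02) = 0.5·e^(−0.5100) = 0.300248
  f_B = 1.6·e^(−1.6·1.02) = 1.6·e^(−1.6320) = 0.312861
  f_C = 3.0·e^(−3.0·1.02) = 3.0·e^(−3.0600) = 0.140663
Posterior odds = (π_A·f_A) / (π_C·f_C) = (0.23·0.300248) / (0.62·0.140663) = 0.069057 / 0.0872111 ≈ 0.792

0.792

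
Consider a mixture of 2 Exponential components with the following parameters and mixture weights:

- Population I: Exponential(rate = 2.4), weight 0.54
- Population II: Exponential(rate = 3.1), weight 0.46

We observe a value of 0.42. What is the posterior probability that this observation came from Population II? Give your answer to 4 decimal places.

0.4506

Posterior ∝ prior × likelihood, so P(k | x) ∝ π_k f_k(x); normalise over all components.
Exponential densities:
  p_I = 0.875876
  p_II = 0.843161
Multiply by the mixture weights:
  π_I·p_I = 0.54 × 0.875876 = 0.472973
  π_II·p_II = 0.46 × 0.843161 = 0.387854
Marginal: 0.472973 + 0.387854 = 0.860827
Responsibility of Population II: 0.387854 / 0.860827 ≈ 0.4506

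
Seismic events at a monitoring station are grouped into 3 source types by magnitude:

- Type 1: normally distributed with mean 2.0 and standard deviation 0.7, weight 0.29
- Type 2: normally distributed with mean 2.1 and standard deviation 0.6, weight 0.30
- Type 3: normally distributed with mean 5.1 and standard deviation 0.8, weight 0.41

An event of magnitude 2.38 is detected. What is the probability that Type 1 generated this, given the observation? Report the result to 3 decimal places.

0.443

By Bayes' theorem, P(k | x) = P(Z=k) f_k(x) / Σ_j P(Z=j) f_j(x).
Component likelihoods at x = 2.38:
  f_1 = 0.491836
  f_2 = 0.596306
  f_3 = 0.00154027
Unnormalised posteriors:
  P(Z=1)·f_1 = 0.29 × 0.491836 = 0.142632
  P(Z=2)·f_2 = 0.30 × 0.596306 = 0.178892
  P(Z=3)·f_3 = 0.41 × 0.00154027 = 0.000631512
Sum: 0.142632 + 0.178892 + 0.000631512 = 0.322156
Responsibility of Type 1: 0.142632 / 0.322156 ≈ 0.443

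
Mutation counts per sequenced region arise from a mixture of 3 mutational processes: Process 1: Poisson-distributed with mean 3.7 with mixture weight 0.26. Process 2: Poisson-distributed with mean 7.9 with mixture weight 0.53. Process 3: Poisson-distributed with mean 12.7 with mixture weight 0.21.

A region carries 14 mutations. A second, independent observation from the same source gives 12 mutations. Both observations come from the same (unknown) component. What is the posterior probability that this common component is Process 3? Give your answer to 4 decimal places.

0.8603

Posterior ∝ prior × likelihood, so P(k | x) ∝ w_k f_k(x); normalise over all components.
Since both observations come from the same component, the likelihood for component k is f_k(x₁)·f_k(x₂).
  p_1 = [e^(−3.7)·3.7^14/14! = 2.5558e-05] × [0.000339777] = 8.68401e-09
  p_2 = [e^(−7.9)·7.9^14/14! = 0.0156836] × [0.0457364] = 0.000717309
  p_3 = [e^(−12.7)·12.7^14/14! = 0.0993811] × [0.112142] = 0.0111448
Prior × likelihood for each component:
  w_1·p_1 = 0.26 × 8.68401e-09 = 2.25784e-09
  w_2·p_2 = 0.53 × 0.000717309 = 0.000380174
  w_3·p_3 = 0.21 × 0.0111448 = 0.0023404
Evidence: 2.25784e-09 + 0.000380174 + 0.0023404 = 0.00272058
So the posterior for Process 3 is 0.0023404 / 0.00272058 ≈ 0.8603.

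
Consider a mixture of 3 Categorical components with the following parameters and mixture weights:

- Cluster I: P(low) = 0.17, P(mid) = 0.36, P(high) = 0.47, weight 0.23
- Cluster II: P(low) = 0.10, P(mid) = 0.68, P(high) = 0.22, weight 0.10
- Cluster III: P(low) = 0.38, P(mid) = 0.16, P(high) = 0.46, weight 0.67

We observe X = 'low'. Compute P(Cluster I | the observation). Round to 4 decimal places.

Apply Bayes' rule: the posterior for each component is proportional to its prior times its likelihood at x.
Component likelihoods at x = 'low':
  L_I = P(low | comp) = 0.17
  L_II = P(low | comp) = 0.10
  L_III = P(low | comp) = 0.38
Multiply by the mixture weights:
  P(Z=I)·L_I = 0.23 × 0.17 = 0.0391
  P(Z=II)·L_II = 0.10 × 0.1 = 0.01
  P(Z=III)·L_III = 0.67 × 0.38 = 0.2546
Sum: 0.0391 + 0.01 + 0.2546 = 0.3037
So the posterior for Cluster I is 0.0391 / 0.3037 ≈ 0.1287.

0.1287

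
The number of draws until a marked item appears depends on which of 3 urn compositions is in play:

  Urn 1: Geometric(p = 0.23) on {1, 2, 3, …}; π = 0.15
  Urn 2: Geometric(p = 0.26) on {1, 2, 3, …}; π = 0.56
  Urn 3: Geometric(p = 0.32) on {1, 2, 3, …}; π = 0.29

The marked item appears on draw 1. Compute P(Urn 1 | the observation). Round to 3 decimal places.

0.126

Posterior ∝ prior × likelihood, so P(k | x) ∝ P(Z=k) f_k(x); normalise over all components.
Evaluate each component's likelihood at the observed value:
  f_1 = 0.23·(1−0.23)^0 = 0.23·1 = 0.23
  f_2 = 0.26·(1−0.26)^0 = 0.26·1 = 0.26
  f_3 = 0.32·(1−0.32)^0 = 0.32·1 = 0.32
Multiply by the mixture weights:
  P(Z=1)·f_1 = 0.15 × 0.23 = 0.0345
  P(Z=2)·f_2 = 0.56 × 0.26 = 0.1456
  P(Z=3)·f_3 = 0.29 × 0.32 = 0.0928
Sum: 0.0345 + 0.1456 + 0.0928 = 0.2729
So the posterior for Urn 1 is 0.0345 / 0.2729 ≈ 0.126.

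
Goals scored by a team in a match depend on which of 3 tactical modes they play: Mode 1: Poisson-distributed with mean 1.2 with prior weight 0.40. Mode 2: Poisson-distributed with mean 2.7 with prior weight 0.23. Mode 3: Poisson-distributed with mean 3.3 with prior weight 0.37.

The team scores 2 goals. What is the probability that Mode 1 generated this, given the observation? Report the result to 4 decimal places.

By Bayes' theorem, P(k | x) = π_k f_k(x) / Σ_j π_j f_j(x).
Component likelihoods at x = 2 goals:
  p_1 = e^(−1.2)·1.2^2/2! = 0.21686
  p_2 = e^(−2.7)·2.7^2/2! = 0.244964
  p_3 = e^(−3.3)·3.3^2/2! = 0.200829
Prior × likelihood for each component:
  π_1·p_1 = 0.40 × 0.21686 = 0.0867439
  π_2·p_2 = 0.23 × 0.244964 = 0.0563417
  π_3·p_3 = 0.37 × 0.200829 = 0.0743067
Denominator: 0.0867439 + 0.0563417 + 0.0743067 = 0.217392
So the posterior for Mode 1 is 0.0867439 / 0.217392 ≈ 0.3990.

0.3990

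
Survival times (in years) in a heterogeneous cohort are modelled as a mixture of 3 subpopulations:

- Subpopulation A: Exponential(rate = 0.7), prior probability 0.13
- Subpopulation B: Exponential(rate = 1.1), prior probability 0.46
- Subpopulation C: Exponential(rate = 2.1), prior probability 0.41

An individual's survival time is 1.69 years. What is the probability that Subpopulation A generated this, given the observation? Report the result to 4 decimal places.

By Bayes' theorem, P(k | x) = P(Z=k) f_k(x) / Σ_j P(Z=j) f_j(x).
Exponential densities:
  f_A = 0.214451
  f_B = 0.171411
  f_C = 0.0603821
Prior × likelihood for each component:
  P(Z=A)·f_A = 0.13 × 0.214451 = 0.0278786
  P(Z=B)·f_B = 0.46 × 0.171411 = 0.0788492
  P(Z=C)·f_C = 0.41 × 0.0603821 = 0.0247567
Normaliser: 0.0278786 + 0.0788492 + 0.0247567 = 0.131484
Responsibility of Subpopulation A: 0.0278786 / 0.131484 ≈ 0.2120

0.2120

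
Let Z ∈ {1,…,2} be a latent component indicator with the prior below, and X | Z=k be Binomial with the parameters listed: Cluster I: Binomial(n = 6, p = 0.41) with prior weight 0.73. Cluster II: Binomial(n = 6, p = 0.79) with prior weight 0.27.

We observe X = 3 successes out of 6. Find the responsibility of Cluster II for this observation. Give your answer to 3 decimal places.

0.107

Posterior ∝ prior × likelihood, so P(k | x) ∝ π_k f_k(x); normalise over all components.
Binomial probabilities:
  f_I = C(6,3)·0.41^3·0.59^3 = 20·0.068921·0.205379 = 0.283099
  f_II = C(6,3)·0.79^3·0.21^3 = 20·0.493039·0.009261 = 0.0913207
Weight by the priors:
  π_I·f_I = 0.73 × 0.283099 = 0.206662
  π_II·f_II = 0.27 × 0.0913207 = 0.0246566
Marginal: 0.206662 + 0.0246566 = 0.231319
So the posterior for Cluster II is 0.0246566 / 0.231319 ≈ 0.107.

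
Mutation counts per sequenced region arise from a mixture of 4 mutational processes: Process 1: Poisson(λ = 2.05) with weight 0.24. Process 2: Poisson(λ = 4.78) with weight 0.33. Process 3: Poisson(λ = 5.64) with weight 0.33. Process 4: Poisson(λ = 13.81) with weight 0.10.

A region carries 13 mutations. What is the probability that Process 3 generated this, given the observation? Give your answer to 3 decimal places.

P(component k | x) = P(Z=k)·f_k(x) / marginal(x), where marginal(x) = Σ_j P(Z=j)·f_j(x).
Poisson probabilities:
  f_1 = 2.33462e-07
  f_2 = 0.000916969
  f_3 = 0.0033337
  f_4 = 0.107308
Unnormalised posteriors:
  P(Z=1)·f_1 = 0.24 × 2.33462e-07 = 5.60309e-08
  P(Z=2)·f_2 = 0.33 × 0.000916969 = 0.0003026
  P(Z=3)·f_3 = 0.33 × 0.0033337 = 0.00110012
  P(Z=4)·f_4 = 0.10 × 0.107308 = 0.0107308
Marginal: 5.60309e-08 + 0.0003026 + 0.00110012 + 0.0107308 = 0.0121335
P(Process 3 | 13 mutations) ≈ 0.091

0.091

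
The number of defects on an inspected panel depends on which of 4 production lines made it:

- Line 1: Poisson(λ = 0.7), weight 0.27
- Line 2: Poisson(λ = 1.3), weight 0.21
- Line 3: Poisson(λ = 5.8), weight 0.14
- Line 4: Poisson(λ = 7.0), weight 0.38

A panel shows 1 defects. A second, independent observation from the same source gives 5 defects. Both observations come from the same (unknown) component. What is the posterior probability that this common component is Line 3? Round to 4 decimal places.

0.2888

Apply Bayes' rule: the posterior for each component is proportional to its prior times its likelihood at x.
Since both observations come from the same component, the likelihood for component k is f_k(x₁)·f_k(x₂).
  L_1 = [e^(−0.7)·0.7^1/1! = 0.34761] × [0.000695509] = 0.000241766
  L_2 = [e^(−1.3)·1.3^1/1! = 0.354291] × [0.00843243] = 0.00298754
  L_3 = [e^(−5.8)·5.8^1/1! = 0.0175598] × [0.165596] = 0.00290784
  L_4 = [e^(−7.0)·7.0^1/1! = 0.00638317] × [0.127717] = 0.000815238
Multiply by the mixture weights:
  π_1·L_1 = 0.27 × 0.000241766 = 6.52767e-05
  π_2·L_2 = 0.21 × 0.00298754 = 0.000627383
  π_3·L_3 = 0.14 × 0.00290784 = 0.000407098
  π_4·L_4 = 0.38 × 0.000815238 = 0.00030979
Evidence: 6.52767e-05 + 0.000627383 + 0.000407098 + 0.00030979 = 0.00140955
Responsibility of Line 3: 0.000407098 / 0.00140955 ≈ 0.2888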